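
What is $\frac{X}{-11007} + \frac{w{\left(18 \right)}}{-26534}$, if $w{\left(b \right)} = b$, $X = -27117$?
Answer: $\frac{39962464}{16225541} \approx 2.4629$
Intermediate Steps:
$\frac{X}{-11007} + \frac{w{\left(18 \right)}}{-26534} = - \frac{27117}{-11007} + \frac{18}{-26534} = \left(-27117\right) \left(- \frac{1}{11007}\right) + 18 \left(- \frac{1}{26534}\right) = \frac{3013}{1223} - \frac{9}{13267} = \frac{39962464}{16225541}$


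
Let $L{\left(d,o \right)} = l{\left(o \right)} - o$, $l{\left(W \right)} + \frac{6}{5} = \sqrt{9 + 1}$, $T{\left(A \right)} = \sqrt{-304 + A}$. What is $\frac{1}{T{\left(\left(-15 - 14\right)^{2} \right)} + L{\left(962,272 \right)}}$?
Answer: $\frac{5}{-1366 + 5 \sqrt{10} + 5 \sqrt{537}} \approx -0.0040508$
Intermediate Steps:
$l{\left(W \right)} = - \frac{6}{5} + \sqrt{10}$ ($l{\left(W \right)} = - \frac{6}{5} + \sqrt{9 + 1} = - \frac{6}{5} + \sqrt{10}$)
$L{\left(d,o \right)} = - \frac{6}{5} + \sqrt{10} - o$ ($L{\left(d,o \right)} = \left(- \frac{6}{5} + \sqrt{10}\right) - o = - \frac{6}{5} + \sqrt{10} - o$)
$\frac{1}{T{\left(\left(-15 - 14\right)^{2} \right)} + L{\left(962,272 \right)}} = \frac{1}{\sqrt{-304 + \left(-15 - 14\right)^{2}} - \left(\frac{1366}{5} - \sqrt{10}\right)} = \frac{1}{\sqrt{-304 + \left(-29\right)^{2}} - \left(\frac{1366}{5} - \sqrt{10}\right)} = \frac{1}{\sqrt{-304 + 841} - \left(\frac{1366}{5} - \sqrt{10}\right)} = \frac{1}{\sqrt{537} - \left(\frac{1366}{5} - \sqrt{10}\right)} = \frac{1}{- \frac{1366}{5} + \sqrt{10} + \sqrt{537}}$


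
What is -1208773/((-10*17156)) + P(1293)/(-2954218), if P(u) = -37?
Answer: 1785492651117/253412820040 ≈ 7.0458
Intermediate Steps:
-1208773/((-10*17156)) + P(1293)/(-2954218) = -1208773/((-10*17156)) - 37/(-2954218) = -1208773/(-171560) - 37*(-1/2954218) = -1208773*(-1/171560) + 37/2954218 = 1208773/171560 + 37/2954218 = 1785492651117/253412820040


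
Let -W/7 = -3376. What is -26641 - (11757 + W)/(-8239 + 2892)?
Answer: -142414038/5347 ≈ -26634.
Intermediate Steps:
W = 23632 (W = -7*(-3376) = 23632)
-26641 - (11757 + W)/(-8239 + 2892) = -26641 - (11757 + 23632)/(-8239 + 2892) = -26641 - 35389/(-5347) = -26641 - 35389*(-1)/5347 = -26641 - 1*(-35389/5347) = -26641 + 35389/5347 = -142414038/5347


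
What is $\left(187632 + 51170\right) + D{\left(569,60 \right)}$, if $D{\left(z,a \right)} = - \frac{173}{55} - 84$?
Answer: $\frac{13129317}{55} \approx 2.3871 \cdot 10^{5}$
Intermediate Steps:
$D{\left(z,a \right)} = - \frac{4793}{55}$ ($D{\left(z,a \right)} = \left(-173\right) \frac{1}{55} - 84 = - \frac{173}{55} - 84 = - \frac{4793}{55}$)
$\left(187632 + 51170\right) + D{\left(569,60 \right)} = \left(187632 + 51170\right) - \frac{4793}{55} = 238802 - \frac{4793}{55} = \frac{13129317}{55}$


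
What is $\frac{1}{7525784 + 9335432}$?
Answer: $\frac{1}{16861216} \approx 5.9308 \cdot 10^{-8}$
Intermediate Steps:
$\frac{1}{7525784 + 9335432} = \frac{1}{16861216}$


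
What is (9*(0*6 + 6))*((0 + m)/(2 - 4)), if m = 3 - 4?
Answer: 27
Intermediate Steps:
m = -1
(9*(0*6 + 6))*((0 + m)/(2 - 4)) = (9*(0*6 + 6))*((0 - 1)/(2 - 4)) = (9*(0 + 6))*(-1/(-2)) = (9*6)*(-1*(-½)) = 54*(½) = 27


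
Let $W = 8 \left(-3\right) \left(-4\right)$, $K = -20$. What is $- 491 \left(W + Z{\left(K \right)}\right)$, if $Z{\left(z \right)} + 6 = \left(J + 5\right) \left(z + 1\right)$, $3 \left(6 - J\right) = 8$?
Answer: $\frac{100655}{3} \approx 33552.0$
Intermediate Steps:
$J = \frac{10}{3}$ ($J = 6 - \frac{8}{3} = \frac{10}{3} \approx 3.3333$)
$W = 96$ ($W = \left(-24\right) \left(-4\right) = 96$)
$Z{\left(z \right)} = \frac{7}{3} + \frac{25 z}{3}$ ($Z{\left(z \right)} = -6 + \left(\frac{10}{3} + 5\right) \left(z + 1\right) = -6 + \frac{25 \left(1 + z\right)}{3} = -6 + \left(\frac{25}{3} + \frac{25 z}{3}\right) = \frac{7}{3} + \frac{25 z}{3}$)
$- 491 \left(W + Z{\left(K \right)}\right) = - 491 \left(96 + \left(\frac{7}{3} + \frac{25}{3} \left(-20\right)\right)\right) = - 491 \left(96 + \left(\frac{7}{3} - \frac{500}{3}\right)\right) = - 491 \left(96 - \frac{493}{3}\right) = \left(-491\right) \left(- \frac{205}{3}\right) = \frac{100655}{3}$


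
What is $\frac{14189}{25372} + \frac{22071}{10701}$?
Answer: $\frac{237273967}{90501924} \approx 2.6218$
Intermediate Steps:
$\frac{14189}{25372} + \frac{22071}{10701} = 14189 \cdot \frac{1}{25372} + 22071 \cdot \frac{1}{10701} = \frac{14189}{25372} + \frac{7357}{3567} = \frac{237273967}{90501924}$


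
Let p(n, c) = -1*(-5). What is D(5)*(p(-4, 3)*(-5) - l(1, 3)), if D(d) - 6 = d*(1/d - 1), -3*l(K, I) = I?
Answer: -48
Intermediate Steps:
l(K, I) = -I/3
p(n, c) = 5
D(d) = 6 + d*(-1 + 1/d) (D(d) = 6 + d*(1/d - 1) = 6 + d*(-1 + 1/d))
D(5)*(p(-4, 3)*(-5) - l(1, 3)) = (7 - 1*5)*(5*(-5) - (-1)*3/3) = (7 - 5)*(-25 - 1*(-1)) = 2*(-25 + 1) = 2*(-24) = -48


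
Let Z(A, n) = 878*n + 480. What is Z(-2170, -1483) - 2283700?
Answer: -3585294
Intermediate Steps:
Z(A, n) = 480 + 878*n
Z(-2170, -1483) - 2283700 = (480 + 878*(-1483)) - 2283700 = (480 - 1302074) - 2283700 = -1301594 - 2283700 = -3585294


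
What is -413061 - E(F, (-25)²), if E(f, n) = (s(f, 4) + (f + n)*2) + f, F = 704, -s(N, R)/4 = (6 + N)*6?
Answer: -399383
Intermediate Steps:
s(N, R) = -144 - 24*N (s(N, R) = -4*(6 + N)*6 = -4*(36 + 6*N) = -144 - 24*N)
E(f, n) = -144 - 21*f + 2*n (E(f, n) = ((-144 - 24*f) + (f + n)*2) + f = ((-144 - 24*f) + (2*f + 2*n)) + f = (-144 - 22*f + 2*n) + f = -144 - 21*f + 2*n)
-413061 - E(F, (-25)²) = -413061 - (-144 - 21*704 + 2*(-25)²) = -413061 - (-144 - 14784 + 2*625) = -413061 - (-144 - 14784 + 1250) = -413061 - 1*(-13678) = -413061 + 13678 = -399383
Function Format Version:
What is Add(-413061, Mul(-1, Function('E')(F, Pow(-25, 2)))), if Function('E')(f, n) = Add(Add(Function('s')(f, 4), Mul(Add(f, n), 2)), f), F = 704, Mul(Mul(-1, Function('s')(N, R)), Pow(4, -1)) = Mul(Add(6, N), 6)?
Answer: -399383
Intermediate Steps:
Function('s')(N, R) = Add(-144, Mul(-24, N)) (Function('s')(N, R) = Mul(-4, Mul(Add(6, N), 6)) = Mul(-4, Add(36, Mul(6, N))) = Add(-144, Mul(-24, N)))
Function('E')(f, n) = Add(-144, Mul(-21, f), Mul(2, n)) (Function('E')(f, n) = Add(Add(Add(-144, Mul(-24, f)), Mul(Add(f, n), 2)), f) = Add(Add(Add(-144, Mul(-24, f)), Add(Mul(2, f), Mul(2, n))), f) = Add(Add(-144, Mul(-22, f), Mul(2, n)), f) = Add(-144, Mul(-21, f), Mul(2, n)))
Add(-413061, Mul(-1, Function('E')(F, Pow(-25, 2)))) = Add(-413061, Mul(-1, Add(-144, Mul(-21, 704), Mul(2, Pow(-25, 2))))) = Add(-413061, Mul(-1, Add(-144, -14784, Mul(2, 625)))) = Add(-413061, Mul(-1, Add(-144, -14784, 1250))) = Add(-413061, Mul(-1, -13678)) = Add(-413061, 13678) = -399383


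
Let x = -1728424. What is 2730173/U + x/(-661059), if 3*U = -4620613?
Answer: 2571962104291/3054497809167 ≈ 0.84202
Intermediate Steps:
U = -4620613/3 (U = (⅓)*(-4620613) = -4620613/3 ≈ -1.5402e+6)
2730173/U + x/(-661059) = 2730173/(-4620613/3) - 1728424/(-661059) = 2730173*(-3/4620613) - 1728424*(-1/661059) = -8190519/4620613 + 1728424/661059 = 2571962104291/3054497809167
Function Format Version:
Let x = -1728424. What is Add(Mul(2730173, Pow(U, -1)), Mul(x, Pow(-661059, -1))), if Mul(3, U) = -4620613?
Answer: Rational(2571962104291, 3054497809167) ≈ 0.84202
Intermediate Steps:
U = Rational(-4620613, 3) (U = Mul(Rational(1, 3), -4620613) = Rational(-4620613, 3) ≈ -1.5402e+6)
Add(Mul(2730173, Pow(U, -1)), Mul(x, Pow(-661059, -1))) = Add(Mul(2730173, Pow(Rational(-4620613, 3), -1)), Mul(-1728424, Pow(-661059, -1))) = Add(Mul(2730173, Rational(-3, 4620613)), Mul(-1728424, Rational(-1, 661059))) = Add(Rational(-8190519, 4620613), Rational(1728424, 661059)) = Rational(2571962104291, 3054497809167)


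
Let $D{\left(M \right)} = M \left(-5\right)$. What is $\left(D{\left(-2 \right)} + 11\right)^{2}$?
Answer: $441$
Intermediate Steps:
$D{\left(M \right)} = - 5 M$
$\left(D{\left(-2 \right)} + 11\right)^{2} = \left(\left(-5\right) \left(-2\right) + 11\right)^{2} = \left(10 + 11\right)^{2} = 21^{2} = 441$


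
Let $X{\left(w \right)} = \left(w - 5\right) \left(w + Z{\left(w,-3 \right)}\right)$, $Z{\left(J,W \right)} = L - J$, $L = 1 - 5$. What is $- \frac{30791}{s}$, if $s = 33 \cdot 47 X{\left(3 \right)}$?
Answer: $- \frac{30791}{12408} \approx -2.4815$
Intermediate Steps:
$L = -4$ ($L = 1 - 5 = -4$)
$Z{\left(J,W \right)} = -4 - J$
$X{\left(w \right)} = 20 - 4 w$ ($X{\left(w \right)} = \left(w - 5\right) \left(w - \left(4 + w\right)\right) = \left(-5 + w\right) \left(-4\right) = 20 - 4 w$)
$s = 12408$ ($s = 33 \cdot 47 \left(20 - 12\right) = 1551 \left(20 - 12\right) = 1551 \cdot 8 = 12408$)
$- \frac{30791}{s} = - \frac{30791}{12408}$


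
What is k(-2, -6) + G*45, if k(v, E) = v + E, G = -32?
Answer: -1448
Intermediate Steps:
k(v, E) = E + v
k(-2, -6) + G*45 = (-6 - 2) - 32*45 = -8 - 1440 = -1448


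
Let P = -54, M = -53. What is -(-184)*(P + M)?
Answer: -19688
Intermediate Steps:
-(-184)*(P + M) = -(-184)*(-54 - 53) = -(-184)*(-107) = -1*19688 = -19688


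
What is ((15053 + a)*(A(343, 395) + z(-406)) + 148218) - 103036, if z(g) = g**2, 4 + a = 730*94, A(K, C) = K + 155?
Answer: 13833375628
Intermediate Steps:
A(K, C) = 155 + K
a = 68616 (a = -4 + 730*94 = -4 + 68620 = 68616)
((15053 + a)*(A(343, 395) + z(-406)) + 148218) - 103036 = ((15053 + 68616)*((155 + 343) + (-406)**2) + 148218) - 103036 = (83669*(498 + 164836) + 148218) - 103036 = (83669*165334 + 148218) - 103036 = (13833330446 + 148218) - 103036 = 13833478664 - 103036 = 13833375628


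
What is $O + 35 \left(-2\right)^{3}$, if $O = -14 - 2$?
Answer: $-296$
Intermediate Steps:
$O = -16$ ($O = -14 - 2 = -16$)
$O + 35 \left(-2\right)^{3} = -16 + 35 \left(-2\right)^{3} = -16 + 35 \left(-8\right) = -16 - 280 = -296$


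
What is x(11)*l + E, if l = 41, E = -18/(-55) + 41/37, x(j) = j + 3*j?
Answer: 3674061/2035 ≈ 1805.4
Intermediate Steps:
x(j) = 4*j
E = 2921/2035 (E = -18*(-1/55) + 41*(1/37) = 18/55 + 41/37 = 2921/2035 ≈ 1.4354)
x(11)*l + E = (4*11)*41 + 2921/2035 = 44*41 + 2921/2035 = 1804 + 2921/2035 = 3674061/2035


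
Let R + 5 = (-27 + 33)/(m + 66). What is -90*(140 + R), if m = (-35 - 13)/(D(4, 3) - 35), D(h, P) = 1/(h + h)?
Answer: -38091060/3133 ≈ -12158.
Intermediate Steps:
D(h, P) = 1/(2*h)
m = 128/93 (m = (-35 - 13)/((½)/4 - 35) = -48/((½)*(¼) - 35) = -48/(⅛ - 35) = -48/(-279/8) = -48*(-8/279) = 128/93 ≈ 1.3763)
R = -15386/3133 (R = -5 + (-27 + 33)/(128/93 + 66) = -5 + 6/(6266/93) = -5 + 6*(93/6266) = -5 + 279/3133 = -15386/3133 ≈ -4.9109)
-90*(140 + R) = -90*(140 - 15386/3133) = -90*423234/3133 = -38091060/3133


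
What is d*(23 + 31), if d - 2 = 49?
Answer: 2754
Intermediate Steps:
d = 51 (d = 2 + 49 = 51)
d*(23 + 31) = 51*(23 + 31) = 51*54 = 2754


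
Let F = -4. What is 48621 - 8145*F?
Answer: 81201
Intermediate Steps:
48621 - 8145*F = 48621 - 8145*(-4) = 48621 - 1*(-32580) = 48621 + 32580 = 81201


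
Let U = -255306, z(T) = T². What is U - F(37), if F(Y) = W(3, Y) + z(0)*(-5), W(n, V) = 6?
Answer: -255312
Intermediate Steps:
F(Y) = 6 (F(Y) = 6 + 0²*(-5) = 6 + 0*(-5) = 6 + 0 = 6)
U - F(37) = -255306 - 1*6 = -255306 - 6 = -255312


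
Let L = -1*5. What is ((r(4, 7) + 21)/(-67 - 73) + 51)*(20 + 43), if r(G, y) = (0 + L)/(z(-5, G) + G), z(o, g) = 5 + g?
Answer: 208242/65 ≈ 3203.7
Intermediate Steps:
L = -5
r(G, y) = -5/(5 + 2*G) (r(G, y) = (0 - 5)/((5 + G) + G) = -5/(5 + 2*G))
((r(4, 7) + 21)/(-67 - 73) + 51)*(20 + 43) = ((-5/(5 + 2*4) + 21)/(-67 - 73) + 51)*(20 + 43) = ((-5/(5 + 8) + 21)/(-140) + 51)*63 = ((-5/13 + 21)*(-1/140) + 51)*63 = ((268/13)*(-1/140) + 51)*63 = (-67/455 + 51)*63 = (23138/455)*63 = 208242/65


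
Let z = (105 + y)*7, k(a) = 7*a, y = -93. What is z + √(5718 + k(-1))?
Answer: 84 + √5711 ≈ 159.57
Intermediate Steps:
z = 84 (z = (105 - 93)*7 = 12*7 = 84)
z + √(5718 + k(-1)) = 84 + √(5718 + 7*(-1)) = 84 + √(5718 - 7) = 84 + √5711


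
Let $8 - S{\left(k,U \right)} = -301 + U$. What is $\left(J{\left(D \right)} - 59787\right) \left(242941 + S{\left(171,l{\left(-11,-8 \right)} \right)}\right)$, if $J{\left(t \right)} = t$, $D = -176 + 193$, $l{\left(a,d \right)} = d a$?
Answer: $-14533792740$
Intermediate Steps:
$l{\left(a,d \right)} = a d$
$S{\left(k,U \right)} = 309 - U$ ($S{\left(k,U \right)} = 8 - \left(-301 + U\right) = 309 - U$)
$D = 17$
$\left(J{\left(D \right)} - 59787\right) \left(242941 + S{\left(171,l{\left(-11,-8 \right)} \right)}\right) = \left(17 - 59787\right) \left(242941 + \left(309 - \left(-11\right) \left(-8\right)\right)\right) = - 59770 \left(242941 + \left(309 - 88\right)\right) = - 59770 \left(242941 + 221\right) = \left(-59770\right) 243162 = -14533792740$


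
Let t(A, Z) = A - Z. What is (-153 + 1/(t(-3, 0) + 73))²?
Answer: 114682681/4900 ≈ 23405.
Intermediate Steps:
(-153 + 1/(t(-3, 0) + 73))² = (-153 + 1/((-3 - 1*0) + 73))² = (-153 + 1/((-3 + 0) + 73))² = (-153 + 1/(-3 + 73))² = (-153 + 1/70)² = (-10709/70)² = 114682681/4900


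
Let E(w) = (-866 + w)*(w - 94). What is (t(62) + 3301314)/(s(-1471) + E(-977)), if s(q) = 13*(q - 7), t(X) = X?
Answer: 3301376/1954639 ≈ 1.6890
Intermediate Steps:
s(q) = -91 + 13*q (s(q) = 13*(-7 + q) = -91 + 13*q)
E(w) = (-866 + w)*(-94 + w)
(t(62) + 3301314)/(s(-1471) + E(-977)) = (62 + 3301314)/((-91 + 13*(-1471)) + (81404 + (-977)² - 960*(-977))) = 3301376/((-91 - 19123) + (81404 + 954529 + 937920)) = 3301376/(-19214 + 1973853) = 3301376/1954639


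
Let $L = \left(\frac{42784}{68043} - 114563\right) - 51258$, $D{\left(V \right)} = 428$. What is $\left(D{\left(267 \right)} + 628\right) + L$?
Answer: $- \frac{11211062111}{68043} \approx -1.6476 \cdot 10^{5}$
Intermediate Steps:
$L = - \frac{11282915519}{68043}$ ($L = \left(42784 \cdot \frac{1}{68043} - 114563\right) - 51258 = \left(\frac{42784}{68043} - 114563\right) - 51258 = - \frac{7795167425}{68043} - 51258 = - \frac{11282915519}{68043} \approx -1.6582 \cdot 10^{5}$)
$\left(D{\left(267 \right)} + 628\right) + L = \left(428 + 628\right) - \frac{11282915519}{68043} = 1056 - \frac{11282915519}{68043} = - \frac{11211062111}{68043}$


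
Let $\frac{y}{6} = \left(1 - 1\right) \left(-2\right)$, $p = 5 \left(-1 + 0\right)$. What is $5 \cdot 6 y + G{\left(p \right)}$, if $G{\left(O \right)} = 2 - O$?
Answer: $7$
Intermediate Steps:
$p = -5$ ($p = 5 \left(-1\right) = -5$)
$y = 0$ ($y = 6 \left(1 - 1\right) \left(-2\right) = 6 \cdot 0 \left(-2\right) = 6 \cdot 0 = 0$)
$5 \cdot 6 y + G{\left(p \right)} = 5 \cdot 6 \cdot 0 + \left(2 - -5\right) = 30 \cdot 0 + \left(2 + 5\right) = 0 + 7 = 7$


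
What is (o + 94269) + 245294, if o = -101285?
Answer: 238278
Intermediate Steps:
(o + 94269) + 245294 = (-101285 + 94269) + 245294 = -7016 + 245294 = 238278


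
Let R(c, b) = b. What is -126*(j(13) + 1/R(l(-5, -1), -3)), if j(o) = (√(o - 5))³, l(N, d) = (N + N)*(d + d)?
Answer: 42 - 2016*√2 ≈ -2809.1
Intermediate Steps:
l(N, d) = 4*N*d (l(N, d) = (2*N)*(2*d) = 4*N*d)
j(o) = (-5 + o)^(3/2) (j(o) = (√(-5 + o))³ = (-5 + o)^(3/2))
-126*(j(13) + 1/R(l(-5, -1), -3)) = -126*((-5 + 13)^(3/2) + 1/(-3)) = -126*(8^(3/2) - ⅓) = -126*(16*√2 - ⅓) = -126*(-⅓ + 16*√2) = 42 - 2016*√2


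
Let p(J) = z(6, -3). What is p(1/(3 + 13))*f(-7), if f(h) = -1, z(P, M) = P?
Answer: -6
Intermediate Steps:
p(J) = 6
p(1/(3 + 13))*f(-7) = 6*(-1) = -6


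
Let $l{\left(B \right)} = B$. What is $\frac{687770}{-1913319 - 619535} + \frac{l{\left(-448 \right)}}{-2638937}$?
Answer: $- \frac{129560498707}{477431581157} \approx -0.27137$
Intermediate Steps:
$\frac{687770}{-1913319 - 619535} + \frac{l{\left(-448 \right)}}{-2638937} = \frac{687770}{-1913319 - 619535} - \frac{448}{-2638937} = \frac{687770}{-1913319 - 619535} - - \frac{64}{376991} = \frac{687770}{-2532854} + \frac{64}{376991} = 687770 \left(- \frac{1}{2532854}\right) + \frac{64}{376991} = - \frac{343885}{1266427} + \frac{64}{376991} = - \frac{129560498707}{477431581157}$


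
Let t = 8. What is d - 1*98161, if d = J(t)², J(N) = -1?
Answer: -98160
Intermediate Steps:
d = 1 (d = (-1)² = 1)
d - 1*98161 = 1 - 1*98161 = 1 - 98161 = -98160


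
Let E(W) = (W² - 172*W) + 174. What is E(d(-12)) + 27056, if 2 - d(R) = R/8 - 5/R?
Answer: 3846121/144 ≈ 26709.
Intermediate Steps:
d(R) = 2 + 5/R - R/8 (d(R) = 2 - (R/8 - 5/R) = 2 - (-5/R + R/8) = 2 + (5/R - R/8) = 2 + 5/R - R/8)
E(W) = 174 + W² - 172*W
E(d(-12)) + 27056 = (174 + (2 + 5/(-12) - ⅛*(-12))² - 172*(2 + 5/(-12) - ⅛*(-12))) + 27056 = (174 + (2 + 5*(-1/12) + 3/2)² - 172*(2 + 5*(-1/12) + 3/2)) + 27056 = (174 + (2 - 5/12 + 3/2)² - 172*(2 - 5/12 + 3/2)) + 27056 = (174 + (37/12)² - 172*37/12) + 27056 = (174 + 1369/144 - 1591/3) + 27056 = -49943/144 + 27056 = 3846121/144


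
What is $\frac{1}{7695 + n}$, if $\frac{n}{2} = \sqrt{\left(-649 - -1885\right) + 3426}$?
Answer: $\frac{855}{6577153} - \frac{2 \sqrt{518}}{19731459} \approx 0.00012769$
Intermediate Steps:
$n = 6 \sqrt{518}$ ($n = 2 \sqrt{\left(-649 - -1885\right) + 3426} = 2 \sqrt{\left(-649 + 1885\right) + 3426} = 2 \sqrt{1236 + 3426} = 2 \sqrt{4662} = 2 \cdot 3 \sqrt{518} = 6 \sqrt{518} \approx 136.56$)
$\frac{1}{7695 + n} = \frac{1}{7695 + 6 \sqrt{518}}$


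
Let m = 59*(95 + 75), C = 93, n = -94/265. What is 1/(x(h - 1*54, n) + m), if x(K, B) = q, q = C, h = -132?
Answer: 1/10123 ≈ 9.8785e-5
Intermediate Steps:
n = -94/265 (n = -94*1/265 = -94/265 ≈ -0.35472)
q = 93
x(K, B) = 93
m = 10030 (m = 59*170 = 10030)
1/(x(h - 1*54, n) + m) = 1/(93 + 10030) = 1/10123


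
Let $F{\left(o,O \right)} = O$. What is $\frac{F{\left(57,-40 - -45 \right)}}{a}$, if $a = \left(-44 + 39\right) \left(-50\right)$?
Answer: $\frac{1}{50} \approx 0.02$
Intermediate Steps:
$a = 250$ ($a = \left(-5\right) \left(-50\right) = 250$)
$\frac{F{\left(57,-40 - -45 \right)}}{a} = \frac{-40 - -45}{250} = \left(-40 + 45\right) \frac{1}{250} = 5 \cdot \frac{1}{250} = \frac{1}{50}$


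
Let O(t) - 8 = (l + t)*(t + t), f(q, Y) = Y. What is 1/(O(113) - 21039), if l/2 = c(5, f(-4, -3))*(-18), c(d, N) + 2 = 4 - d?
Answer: 1/28915 ≈ 3.4584e-5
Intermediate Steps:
c(d, N) = 2 - d (c(d, N) = -2 + (4 - d) = 2 - d)
l = 108 (l = 2*((2 - 1*5)*(-18)) = 2*((2 - 5)*(-18)) = 2*(-3*(-18)) = 2*54 = 108)
O(t) = 8 + 2*t*(108 + t) (O(t) = 8 + (108 + t)*(t + t) = 8 + (108 + t)*(2*t) = 8 + 2*t*(108 + t))
1/(O(113) - 21039) = 1/((8 + 2*113² + 216*113) - 21039) = 1/((8 + 2*12769 + 24408) - 21039) = 1/((8 + 25538 + 24408) - 21039) = 1/(49954 - 21039) = 1/28915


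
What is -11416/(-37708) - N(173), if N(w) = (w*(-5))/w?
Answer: 49989/9427 ≈ 5.3027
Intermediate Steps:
N(w) = -5 (N(w) = (-5*w)/w = -5)
-11416/(-37708) - N(173) = -11416/(-37708) - 1*(-5) = -11416*(-1/37708) + 5 = 2854/9427 + 5 = 49989/9427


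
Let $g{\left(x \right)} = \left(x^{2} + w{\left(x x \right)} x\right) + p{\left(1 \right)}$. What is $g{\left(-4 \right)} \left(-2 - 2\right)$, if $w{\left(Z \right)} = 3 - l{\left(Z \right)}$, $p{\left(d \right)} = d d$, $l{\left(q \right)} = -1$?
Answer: $-4$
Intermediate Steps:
$p{\left(d \right)} = d^{2}$
$w{\left(Z \right)} = 4$ ($w{\left(Z \right)} = 3 - -1 = 3 + 1 = 4$)
$g{\left(x \right)} = 1 + x^{2} + 4 x$ ($g{\left(x \right)} = \left(x^{2} + 4 x\right) + 1^{2} = \left(x^{2} + 4 x\right) + 1 = 1 + x^{2} + 4 x$)
$g{\left(-4 \right)} \left(-2 - 2\right) = \left(1 + \left(-4\right)^{2} + 4 \left(-4\right)\right) \left(-2 - 2\right) = \left(1 + 16 - 16\right) \left(-4\right) = 1 \left(-4\right) = -4$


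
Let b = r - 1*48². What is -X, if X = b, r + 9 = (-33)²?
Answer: 1224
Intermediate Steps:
r = 1080 (r = -9 + (-33)² = -9 + 1089 = 1080)
b = -1224 (b = 1080 - 1*48² = 1080 - 1*2304 = 1080 - 2304 = -1224)
X = -1224
-X = -1*(-1224) = 1224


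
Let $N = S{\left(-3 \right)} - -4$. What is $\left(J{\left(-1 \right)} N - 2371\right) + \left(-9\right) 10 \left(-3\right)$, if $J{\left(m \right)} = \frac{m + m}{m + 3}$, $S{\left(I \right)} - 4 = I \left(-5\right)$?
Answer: $-2124$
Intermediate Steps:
$S{\left(I \right)} = 4 - 5 I$ ($S{\left(I \right)} = 4 + I \left(-5\right) = 4 - 5 I$)
$J{\left(m \right)} = \frac{2 m}{3 + m}$
$N = 23$ ($N = \left(4 - -15\right) - -4 = \left(4 + 15\right) + 4 = 19 + 4 = 23$)
$\left(J{\left(-1 \right)} N - 2371\right) + \left(-9\right) 10 \left(-3\right) = \left(2 \left(-1\right) \frac{1}{3 - 1} \cdot 23 - 2371\right) + \left(-9\right) 10 \left(-3\right) = \left(2 \left(-1\right) \frac{1}{2} \cdot 23 - 2371\right) - -270 = \left(2 \left(-1\right) \frac{1}{2} \cdot 23 - 2371\right) + 270 = \left(\left(-1\right) 23 - 2371\right) + 270 = \left(-23 - 2371\right) + 270 = -2394 + 270 = -2124$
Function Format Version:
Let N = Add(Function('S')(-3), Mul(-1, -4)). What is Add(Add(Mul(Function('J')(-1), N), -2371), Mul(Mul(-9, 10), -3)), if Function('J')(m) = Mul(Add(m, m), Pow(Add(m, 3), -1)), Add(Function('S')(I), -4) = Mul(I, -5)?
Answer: -2124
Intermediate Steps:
Function('S')(I) = Add(4, Mul(-5, I)) (Function('S')(I) = Add(4, Mul(I, -5)) = Add(4, Mul(-5, I)))
Function('J')(m) = Mul(2, m, Pow(Add(3, m), -1)) (Function('J')(m) = Mul(Mul(2, m), Pow(Add(3, m), -1)) = Mul(2, m, Pow(Add(3, m), -1)))
N = 23 (N = Add(Add(4, Mul(-5, -3)), Mul(-1, -4)) = Add(Add(4, 15), 4) = Add(19, 4) = 23)
Add(Add(Mul(Function('J')(-1), N), -2371), Mul(Mul(-9, 10), -3)) = Add(Add(Mul(Mul(2, -1, Pow(Add(3, -1), -1)), 23), -2371), Mul(Mul(-9, 10), -3)) = Add(Add(Mul(Mul(2, -1, Pow(2, -1)), 23), -2371), Mul(-90, -3)) = Add(Add(Mul(Mul(2, -1, Rational(1, 2)), 23), -2371), 270) = Add(Add(Mul(-1, 23), -2371), 270) = Add(Add(-23, -2371), 270) = Add(-2394, 270) = -2124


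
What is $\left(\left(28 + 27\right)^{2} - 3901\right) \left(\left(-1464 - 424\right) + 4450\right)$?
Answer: $-2244312$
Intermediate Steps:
$\left(\left(28 + 27\right)^{2} - 3901\right) \left(\left(-1464 - 424\right) + 4450\right) = \left(55^{2} - 3901\right) \left(-1888 + 4450\right) = \left(3025 - 3901\right) 2562 = \left(-876\right) 2562 = -2244312$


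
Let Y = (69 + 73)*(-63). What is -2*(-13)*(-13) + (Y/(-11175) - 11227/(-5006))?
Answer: -6246055833/18647350 ≈ -334.96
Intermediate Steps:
Y = -8946 (Y = 142*(-63) = -8946)
-2*(-13)*(-13) + (Y/(-11175) - 11227/(-5006)) = -2*(-13)*(-13) + (-8946/(-11175) - 11227/(-5006)) = 26*(-13) + (-8946*(-1/11175) - 11227*(-1/5006)) = -338 + (2982/3725 + 11227/5006) = -338 + 56748467/18647350 = -6246055833/18647350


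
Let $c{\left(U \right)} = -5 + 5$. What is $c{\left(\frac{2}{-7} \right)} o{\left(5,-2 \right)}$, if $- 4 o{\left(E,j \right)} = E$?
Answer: $0$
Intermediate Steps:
$o{\left(E,j \right)} = - \frac{E}{4}$
$c{\left(U \right)} = 0$
$c{\left(\frac{2}{-7} \right)} o{\left(5,-2 \right)} = 0 \left(\left(- \frac{1}{4}\right) 5\right) = 0 \left(- \frac{5}{4}\right) = 0$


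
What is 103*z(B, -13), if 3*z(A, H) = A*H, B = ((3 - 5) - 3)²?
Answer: -33475/3 ≈ -11158.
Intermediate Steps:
B = 25 (B = (-2 - 3)² = (-5)² = 25)
z(A, H) = A*H/3 (z(A, H) = (A*H)/3 = A*H/3)
103*z(B, -13) = 103*((⅓)*25*(-13)) = 103*(-325/3) = -33475/3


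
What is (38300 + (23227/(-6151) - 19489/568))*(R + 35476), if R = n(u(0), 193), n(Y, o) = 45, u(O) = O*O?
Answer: 4748384927324625/3493768 ≈ 1.3591e+9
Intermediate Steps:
u(O) = O**2
R = 45
(38300 + (23227/(-6151) - 19489/568))*(R + 35476) = (38300 + (23227/(-6151) - 19489/568))*(45 + 35476) = (38300 + (23227*(-1/6151) - 19489*1/568))*35521 = (38300 + (-23227/6151 - 19489/568))*35521 = (38300 - 133069775/3493768)*35521 = (133678244625/3493768)*35521 = 4748384927324625/3493768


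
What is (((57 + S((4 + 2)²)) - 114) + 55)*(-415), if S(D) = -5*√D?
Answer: 13280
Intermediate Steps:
(((57 + S((4 + 2)²)) - 114) + 55)*(-415) = (((57 - 5*√((4 + 2)²)) - 114) + 55)*(-415) = (((57 - 5*√(6²)) - 114) + 55)*(-415) = (((57 - 5*√36) - 114) + 55)*(-415) = (((57 - 5*6) - 114) + 55)*(-415) = (((57 - 30) - 114) + 55)*(-415) = ((27 - 114) + 55)*(-415) = (-87 + 55)*(-415) = -32*(-415) = 13280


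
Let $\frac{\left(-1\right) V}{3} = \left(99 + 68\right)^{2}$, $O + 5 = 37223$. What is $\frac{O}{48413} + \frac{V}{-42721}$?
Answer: $\frac{5640560649}{2068251773} \approx 2.7272$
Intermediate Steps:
$O = 37218$ ($O = -5 + 37223 = 37218$)
$V = -83667$ ($V = - 3 \left(99 + 68\right)^{2} = - 3 \cdot 167^{2} = \left(-3\right) 27889 = -83667$)
$\frac{O}{48413} + \frac{V}{-42721} = \frac{37218}{48413} - \frac{83667}{-42721} = 37218 \cdot \frac{1}{48413} - - \frac{83667}{42721} = \frac{37218}{48413} + \frac{83667}{42721} = \frac{5640560649}{2068251773}$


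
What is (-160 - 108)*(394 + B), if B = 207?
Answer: -161068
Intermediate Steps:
(-160 - 108)*(394 + B) = (-160 - 108)*(394 + 207) = -268*601 = -161068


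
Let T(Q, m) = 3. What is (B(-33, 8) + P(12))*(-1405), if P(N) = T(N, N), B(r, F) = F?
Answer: -15455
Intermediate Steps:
P(N) = 3
(B(-33, 8) + P(12))*(-1405) = (8 + 3)*(-1405) = 11*(-1405) = -15455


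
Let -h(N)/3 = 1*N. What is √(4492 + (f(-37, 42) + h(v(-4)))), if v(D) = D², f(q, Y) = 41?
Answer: √4485 ≈ 66.970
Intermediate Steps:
h(N) = -3*N
√(4492 + (f(-37, 42) + h(v(-4)))) = √(4492 + (41 - 3*(-4)²)) = √(4492 + (41 - 3*16)) = √(4492 + (41 - 48)) = √(4492 - 7) = √4485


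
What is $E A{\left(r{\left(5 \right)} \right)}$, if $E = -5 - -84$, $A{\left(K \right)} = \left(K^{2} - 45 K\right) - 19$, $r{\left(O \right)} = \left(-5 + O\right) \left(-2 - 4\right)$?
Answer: $-1501$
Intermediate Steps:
$r{\left(O \right)} = 30 - 6 O$ ($r{\left(O \right)} = \left(-5 + O\right) \left(-6\right) = 30 - 6 O$)
$A{\left(K \right)} = -19 + K^{2} - 45 K$
$E = 79$ ($E = -5 + 84 = 79$)
$E A{\left(r{\left(5 \right)} \right)} = 79 \left(-19 + \left(30 - 30\right)^{2} - 45 \left(30 - 30\right)\right) = 79 \left(-19 + 0^{2} - 0\right) = 79 \left(-19 + 0 + 0\right) = 79 \left(-19\right) = -1501$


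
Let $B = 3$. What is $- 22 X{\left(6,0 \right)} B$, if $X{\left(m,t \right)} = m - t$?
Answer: $-396$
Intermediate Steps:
$- 22 X{\left(6,0 \right)} B = - 22 \left(6 - 0\right) 3 = - 22 \left(6 + 0\right) 3 = \left(-22\right) 6 \cdot 3 = \left(-132\right) 3 = -396$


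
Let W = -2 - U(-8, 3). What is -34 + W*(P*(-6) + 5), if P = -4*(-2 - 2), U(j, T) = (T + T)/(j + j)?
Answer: 911/8 ≈ 113.88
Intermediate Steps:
U(j, T) = T/j (U(j, T) = (2*T)/((2*j)) = (2*T)*(1/(2*j)) = T/j)
P = 16 (P = -4*(-4) = 16)
W = -13/8 (W = -2 - 3/(-8) = -2 - 3*(-1)/8 = -2 - 1*(-3/8) = -2 + 3/8 = -13/8 ≈ -1.6250)
-34 + W*(P*(-6) + 5) = -34 - 13*(16*(-6) + 5)/8 = -34 - 13*(-96 + 5)/8 = -34 - 13/8*(-91) = -34 + 1183/8 = 911/8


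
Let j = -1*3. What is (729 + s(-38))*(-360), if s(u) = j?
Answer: -261360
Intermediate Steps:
j = -3
s(u) = -3
(729 + s(-38))*(-360) = (729 - 3)*(-360) = 726*(-360) = -261360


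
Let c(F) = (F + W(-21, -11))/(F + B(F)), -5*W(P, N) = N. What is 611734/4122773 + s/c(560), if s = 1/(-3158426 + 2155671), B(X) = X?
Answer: 344859728229214/2324208582911553 ≈ 0.14838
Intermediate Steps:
W(P, N) = -N/5
s = -1/1002755 (s = 1/(-1002755) = -1/1002755 ≈ -9.9725e-7)
c(F) = (11/5 + F)/(2*F) (c(F) = (F - ⅕*(-11))/(F + F) = (F + 11/5)/((2*F)) = (11/5 + F)*(1/(2*F)) = (11/5 + F)/(2*F))
611734/4122773 + s/c(560) = 611734/4122773 - 5600/(11 + 5*560)/1002755 = 611734*(1/4122773) - 5600/(11 + 2800)/1002755 = 611734/4122773 - 1/(1002755*((⅒)*(1/560)*2811)) = 611734/4122773 - 1/(1002755*2811/5600) = 611734/4122773 - 1/1002755*5600/2811 = 611734/4122773 - 1120/563748861 = 344859728229214/2324208582911553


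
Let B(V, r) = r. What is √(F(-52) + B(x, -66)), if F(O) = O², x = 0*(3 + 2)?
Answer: √2638 ≈ 51.361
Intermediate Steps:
x = 0 (x = 0*5 = 0)
√(F(-52) + B(x, -66)) = √((-52)² - 66) = √(2704 - 66) = √2638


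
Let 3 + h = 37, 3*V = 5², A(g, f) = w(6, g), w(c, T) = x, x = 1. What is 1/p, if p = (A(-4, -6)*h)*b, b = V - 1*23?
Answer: -3/1496 ≈ -0.0020053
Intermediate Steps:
w(c, T) = 1
A(g, f) = 1
V = 25/3 (V = (⅓)*5² = (⅓)*25 = 25/3 ≈ 8.3333)
h = 34 (h = -3 + 37 = 34)
b = -44/3 (b = 25/3 - 1*23 = 25/3 - 23 = -44/3 ≈ -14.667)
p = -1496/3 (p = (1*34)*(-44/3) = 34*(-44/3) = -1496/3 ≈ -498.67)
1/p = 1/(-1496/3) = -3/1496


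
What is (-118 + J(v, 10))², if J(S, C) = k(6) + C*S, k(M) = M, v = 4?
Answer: 5184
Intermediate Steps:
J(S, C) = 6 + C*S
(-118 + J(v, 10))² = (-118 + (6 + 10*4))² = (-118 + (6 + 40))² = (-118 + 46)² = (-72)² = 5184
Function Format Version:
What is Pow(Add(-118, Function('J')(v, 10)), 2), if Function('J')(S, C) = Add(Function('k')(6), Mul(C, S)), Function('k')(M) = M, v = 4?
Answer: 5184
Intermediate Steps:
Function('J')(S, C) = Add(6, Mul(C, S))
Pow(Add(-118, Function('J')(v, 10)), 2) = Pow(Add(-118, Add(6, Mul(10, 4))), 2) = Pow(Add(-118, Add(6, 40)), 2) = Pow(Add(-118, 46), 2) = Pow(-72, 2) = 5184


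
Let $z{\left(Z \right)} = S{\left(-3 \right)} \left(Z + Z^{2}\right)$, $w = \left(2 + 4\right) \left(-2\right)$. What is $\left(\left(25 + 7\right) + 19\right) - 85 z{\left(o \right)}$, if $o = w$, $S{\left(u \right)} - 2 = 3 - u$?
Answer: $-89709$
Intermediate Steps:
$S{\left(u \right)} = 5 - u$ ($S{\left(u \right)} = 2 - \left(-3 + u\right) = 5 - u$)
$w = -12$ ($w = 6 \left(-2\right) = -12$)
$o = -12$
$z{\left(Z \right)} = 8 Z + 8 Z^{2}$ ($z{\left(Z \right)} = \left(5 - -3\right) \left(Z + Z^{2}\right) = \left(5 + 3\right) \left(Z + Z^{2}\right) = 8 \left(Z + Z^{2}\right) = 8 Z + 8 Z^{2}$)
$\left(\left(25 + 7\right) + 19\right) - 85 z{\left(o \right)} = \left(\left(25 + 7\right) + 19\right) - 85 \cdot 8 \left(-12\right) \left(1 - 12\right) = \left(32 + 19\right) - 85 \cdot 8 \left(-12\right) \left(-11\right) = 51 - 89760 = -89709$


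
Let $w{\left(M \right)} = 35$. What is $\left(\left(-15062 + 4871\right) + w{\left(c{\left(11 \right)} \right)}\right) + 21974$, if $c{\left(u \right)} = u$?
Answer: $11818$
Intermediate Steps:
$\left(\left(-15062 + 4871\right) + w{\left(c{\left(11 \right)} \right)}\right) + 21974 = \left(\left(-15062 + 4871\right) + 35\right) + 21974 = \left(-10191 + 35\right) + 21974 = -10156 + 21974 = 11818$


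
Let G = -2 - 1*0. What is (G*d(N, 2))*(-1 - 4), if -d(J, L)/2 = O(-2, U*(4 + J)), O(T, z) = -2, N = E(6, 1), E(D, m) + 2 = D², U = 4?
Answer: 40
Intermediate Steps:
E(D, m) = -2 + D²
N = 34 (N = -2 + 6² = -2 + 36 = 34)
G = -2 (G = -2 + 0 = -2)
d(J, L) = 4 (d(J, L) = -2*(-2) = 4)
(G*d(N, 2))*(-1 - 4) = (-2*4)*(-1 - 4) = -8*(-5) = 40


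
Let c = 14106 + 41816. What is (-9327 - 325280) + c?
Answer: -278685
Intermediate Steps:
c = 55922
(-9327 - 325280) + c = (-9327 - 325280) + 55922 = -334607 + 55922 = -278685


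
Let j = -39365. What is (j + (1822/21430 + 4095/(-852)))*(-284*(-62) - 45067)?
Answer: 3289709682762309/3043060 ≈ 1.0811e+9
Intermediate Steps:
(j + (1822/21430 + 4095/(-852)))*(-284*(-62) - 45067) = (-39365 + (1822/21430 + 4095/(-852)))*(-284*(-62) - 45067) = (-39365 + (1822*(1/21430) + 4095*(-1/852)))*(17608 - 45067) = (-39365 + (911/10715 - 1365/284))*(-27459) = (-39365 - 14367251/3043060)*(-27459) = -119804424151/3043060*(-27459) = 3289709682762309/3043060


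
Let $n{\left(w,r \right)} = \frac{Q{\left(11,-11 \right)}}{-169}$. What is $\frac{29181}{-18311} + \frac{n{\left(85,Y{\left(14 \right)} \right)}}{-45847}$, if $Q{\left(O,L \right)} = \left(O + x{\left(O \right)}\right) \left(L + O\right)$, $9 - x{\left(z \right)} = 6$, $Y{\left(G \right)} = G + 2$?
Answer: $- \frac{29181}{18311} \approx -1.5936$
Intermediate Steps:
$Y{\left(G \right)} = 2 + G$
$x{\left(z \right)} = 3$ ($x{\left(z \right)} = 9 - 6 = 3$)
$Q{\left(O,L \right)} = \left(3 + O\right) \left(L + O\right)$ ($Q{\left(O,L \right)} = \left(O + 3\right) \left(L + O\right) = \left(3 + O\right) \left(L + O\right)$)
$n{\left(w,r \right)} = 0$ ($n{\left(w,r \right)} = \frac{11^{2} + 3 \left(-11\right) + 3 \cdot 11 - 121}{-169} = \left(121 - 33 + 33 - 121\right) \left(- \frac{1}{169}\right) = 0 \left(- \frac{1}{169}\right) = 0$)
$\frac{29181}{-18311} + \frac{n{\left(85,Y{\left(14 \right)} \right)}}{-45847} = \frac{29181}{-18311} + \frac{0}{-45847} = 29181 \left(- \frac{1}{18311}\right) + 0 \left(- \frac{1}{45847}\right) = - \frac{29181}{18311} + 0 = - \frac{29181}{18311}$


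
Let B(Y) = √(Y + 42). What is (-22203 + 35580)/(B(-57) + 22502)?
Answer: 301009254/506340019 - 13377*I*√15/506340019 ≈ 0.59448 - 0.00010232*I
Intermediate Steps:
B(Y) = √(42 + Y)
(-22203 + 35580)/(B(-57) + 22502) = (-22203 + 35580)/(√(42 - 57) + 22502) = 13377/(√(-15) + 22502) = 13377/(I*√15 + 22502) = 13377/(22502 + I*√15)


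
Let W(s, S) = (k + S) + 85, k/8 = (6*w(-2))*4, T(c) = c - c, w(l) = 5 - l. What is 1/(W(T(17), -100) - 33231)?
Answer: -1/31902 ≈ -3.1346e-5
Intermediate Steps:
T(c) = 0
k = 1344 (k = 8*((6*(5 - 1*(-2)))*4) = 8*((6*(5 + 2))*4) = 8*((6*7)*4) = 8*(42*4) = 8*168 = 1344)
W(s, S) = 1429 + S (W(s, S) = (1344 + S) + 85 = 1429 + S)
1/(W(T(17), -100) - 33231) = 1/((1429 - 100) - 33231) = 1/(1329 - 33231) = 1/(-31902) = -1/31902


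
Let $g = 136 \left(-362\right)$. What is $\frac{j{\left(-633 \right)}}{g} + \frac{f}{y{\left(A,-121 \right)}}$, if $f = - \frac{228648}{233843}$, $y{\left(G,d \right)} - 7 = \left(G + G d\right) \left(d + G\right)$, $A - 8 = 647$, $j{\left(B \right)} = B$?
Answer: $\frac{6212874794355603}{483209632987392368} \approx 0.012858$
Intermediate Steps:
$A = 655$ ($A = 8 + 647 = 655$)
$y{\left(G,d \right)} = 7 + \left(G + d\right) \left(G + G d\right)$ ($y{\left(G,d \right)} = 7 + \left(G + G d\right) \left(d + G\right) = 7 + \left(G + G d\right) \left(G + d\right) = 7 + \left(G + d\right) \left(G + G d\right)$)
$g = -49232$
$f = - \frac{228648}{233843}$ ($f = \left(-228648\right) \frac{1}{233843} = - \frac{228648}{233843} \approx -0.97778$)
$\frac{j{\left(-633 \right)}}{g} + \frac{f}{y{\left(A,-121 \right)}} = - \frac{633}{-49232} - \frac{228648}{233843 \left(7 + 655^{2} + 655 \left(-121\right) + 655 \left(-121\right)^{2} - 121 \cdot 655^{2}\right)} = \left(-633\right) \left(- \frac{1}{49232}\right) - \frac{228648}{233843 \left(7 + 429025 - 79255 + 655 \cdot 14641 - 51912025\right)} = \frac{633}{49232} - \frac{228648}{233843 \left(7 + 429025 - 79255 + 9589855 - 51912025\right)} = \frac{633}{49232} - \frac{228648}{233843 \left(-41972393\right)} = \frac{633}{49232} - - \frac{228648}{9814950296299} = \frac{633}{49232} + \frac{228648}{9814950296299} = \frac{6212874794355603}{483209632987392368}$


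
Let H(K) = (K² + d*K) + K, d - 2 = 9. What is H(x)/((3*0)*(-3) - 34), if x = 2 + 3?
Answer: -5/2 ≈ -2.5000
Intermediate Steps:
d = 11 (d = 2 + 9 = 11)
x = 5
H(K) = K² + 12*K (H(K) = (K² + 11*K) + K = K² + 12*K)
H(x)/((3*0)*(-3) - 34) = (5*(12 + 5))/((3*0)*(-3) - 34) = (5*17)/(0*(-3) - 34) = 85/(0 - 34) = 85/(-34) = -1/34*85 = -5/2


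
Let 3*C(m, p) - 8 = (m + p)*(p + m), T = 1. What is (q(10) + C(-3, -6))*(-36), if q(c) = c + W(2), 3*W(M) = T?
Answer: -1440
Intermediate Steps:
W(M) = ⅓ (W(M) = (⅓)*1 = ⅓)
C(m, p) = 8/3 + (m + p)²/3 (C(m, p) = 8/3 + ((m + p)*(p + m))/3 = 8/3 + ((m + p)*(m + p))/3 = 8/3 + (m + p)²/3)
q(c) = ⅓ + c (q(c) = c + ⅓ = ⅓ + c)
(q(10) + C(-3, -6))*(-36) = ((⅓ + 10) + (8/3 + (-3 - 6)²/3))*(-36) = (31/3 + (8/3 + (⅓)*(-9)²))*(-36) = (31/3 + (8/3 + (⅓)*81))*(-36) = (31/3 + (8/3 + 27))*(-36) = (31/3 + 89/3)*(-36) = 40*(-36) = -1440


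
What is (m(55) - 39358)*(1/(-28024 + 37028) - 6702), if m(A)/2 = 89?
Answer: 591077384565/2251 ≈ 2.6258e+8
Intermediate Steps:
m(A) = 178 (m(A) = 2*89 = 178)
(m(55) - 39358)*(1/(-28024 + 37028) - 6702) = (178 - 39358)*(1/(-28024 + 37028) - 6702) = -39180*(1/9004 - 6702) = -39180*(-60344807/9004) = 591077384565/2251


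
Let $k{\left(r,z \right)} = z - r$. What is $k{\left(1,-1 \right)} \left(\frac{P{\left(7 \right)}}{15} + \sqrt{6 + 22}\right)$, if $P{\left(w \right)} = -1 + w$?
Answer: $- \frac{4}{5} - 4 \sqrt{7} \approx -11.383$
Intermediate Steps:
$k{\left(1,-1 \right)} \left(\frac{P{\left(7 \right)}}{15} + \sqrt{6 + 22}\right) = \left(-1 - 1\right) \left(\frac{-1 + 7}{15} + \sqrt{6 + 22}\right) = \left(-1 - 1\right) \left(6 \cdot \frac{1}{15} + \sqrt{28}\right) = - 2 \left(\frac{2}{5} + 2 \sqrt{7}\right) = - \frac{4}{5} - 4 \sqrt{7}$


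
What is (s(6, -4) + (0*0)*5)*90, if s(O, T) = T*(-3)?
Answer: 1080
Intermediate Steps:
s(O, T) = -3*T
(s(6, -4) + (0*0)*5)*90 = (-3*(-4) + (0*0)*5)*90 = (12 + 0*5)*90 = (12 + 0)*90 = 12*90 = 1080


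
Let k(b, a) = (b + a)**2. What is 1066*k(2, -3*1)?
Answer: 1066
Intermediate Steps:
k(b, a) = (a + b)**2
1066*k(2, -3*1) = 1066*(-3*1 + 2)**2 = 1066*(-3 + 2)**2 = 1066*(-1)**2 = 1066*1 = 1066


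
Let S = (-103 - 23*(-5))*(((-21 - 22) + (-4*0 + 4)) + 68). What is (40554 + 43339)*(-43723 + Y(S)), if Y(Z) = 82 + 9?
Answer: -3660419376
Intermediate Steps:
S = 348 (S = (-103 + 115)*((-43 + (0 + 4)) + 68) = 12*((-43 + 4) + 68) = 12*(-39 + 68) = 12*29 = 348)
Y(Z) = 91
(40554 + 43339)*(-43723 + Y(S)) = (40554 + 43339)*(-43723 + 91) = 83893*(-43632) = -3660419376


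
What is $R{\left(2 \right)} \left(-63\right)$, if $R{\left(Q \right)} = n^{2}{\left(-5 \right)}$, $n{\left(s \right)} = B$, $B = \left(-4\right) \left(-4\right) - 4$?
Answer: $-9072$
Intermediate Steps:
$B = 12$ ($B = 16 - 4 = 12$)
$n{\left(s \right)} = 12$
$R{\left(Q \right)} = 144$ ($R{\left(Q \right)} = 12^{2} = 144$)
$R{\left(2 \right)} \left(-63\right) = 144 \left(-63\right) = -9072$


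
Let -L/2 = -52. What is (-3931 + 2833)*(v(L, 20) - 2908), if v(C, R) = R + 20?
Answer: 3149064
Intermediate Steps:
L = 104 (L = -2*(-52) = 104)
v(C, R) = 20 + R
(-3931 + 2833)*(v(L, 20) - 2908) = (-3931 + 2833)*((20 + 20) - 2908) = -1098*(40 - 2908) = -1098*(-2868) = 3149064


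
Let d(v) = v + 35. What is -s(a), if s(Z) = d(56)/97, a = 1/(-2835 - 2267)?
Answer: -91/97 ≈ -0.93814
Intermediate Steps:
d(v) = 35 + v
a = -1/5102 (a = 1/(-5102) = -1/5102 ≈ -0.00019600)
s(Z) = 91/97 (s(Z) = (35 + 56)/97 = 91*(1/97) = 91/97)
-s(a) = -1*91/97 = -91/97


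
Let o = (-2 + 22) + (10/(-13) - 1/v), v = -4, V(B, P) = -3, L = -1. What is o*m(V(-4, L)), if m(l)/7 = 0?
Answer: 0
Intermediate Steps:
m(l) = 0 (m(l) = 7*0 = 0)
o = 1013/52 (o = (-2 + 22) + (10/(-13) - 1/(-4)) = 20 + (10*(-1/13) - 1*(-¼)) = 20 + (-10/13 + ¼) = 20 - 27/52 = 1013/52 ≈ 19.481)
o*m(V(-4, L)) = (1013/52)*0 = 0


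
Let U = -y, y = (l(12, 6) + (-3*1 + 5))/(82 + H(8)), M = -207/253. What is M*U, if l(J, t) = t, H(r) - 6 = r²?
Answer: 9/209 ≈ 0.043062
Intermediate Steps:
H(r) = 6 + r²
M = -9/11 (M = -207*1/253 = -9/11 ≈ -0.81818)
y = 1/19 (y = (6 + (-3*1 + 5))/(82 + (6 + 8²)) = (6 + (-3 + 5))/(82 + (6 + 64)) = (6 + 2)/(82 + 70) = 8/152 = 8*(1/152) = 1/19 ≈ 0.052632)
U = -1/19 (U = -1*1/19 = -1/19 ≈ -0.052632)
M*U = -9/11*(-1/19) = 9/209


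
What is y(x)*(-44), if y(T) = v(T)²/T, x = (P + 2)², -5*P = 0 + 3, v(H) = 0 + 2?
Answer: -4400/49 ≈ -89.796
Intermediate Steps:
v(H) = 2
P = -⅗ (P = -(0 + 3)/5 = -⅕*3 = -⅗ ≈ -0.60000)
x = 49/25 (x = (-⅗ + 2)² = (7/5)² = 49/25 ≈ 1.9600)
y(T) = 4/T (y(T) = 2²/T = 4/T)
y(x)*(-44) = (4/(49/25))*(-44) = (4*(25/49))*(-44) = (100/49)*(-44) = -4400/49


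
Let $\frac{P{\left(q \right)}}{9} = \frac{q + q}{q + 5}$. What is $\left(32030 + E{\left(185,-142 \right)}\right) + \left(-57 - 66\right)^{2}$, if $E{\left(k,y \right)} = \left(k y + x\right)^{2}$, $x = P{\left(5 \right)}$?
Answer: $689687280$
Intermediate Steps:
$P{\left(q \right)} = \frac{18 q}{5 + q}$ ($P{\left(q \right)} = 9 \frac{q + q}{q + 5} = 9 \frac{2 q}{5 + q} = \frac{18 q}{5 + q}$)
$x = 9$ ($x = 18 \cdot 5 \frac{1}{5 + 5} = 18 \cdot 5 \cdot \frac{1}{10} = 9$)
$E{\left(k,y \right)} = \left(9 + k y\right)^{2}$ ($E{\left(k,y \right)} = \left(k y + 9\right)^{2} = \left(9 + k y\right)^{2}$)
$\left(32030 + E{\left(185,-142 \right)}\right) + \left(-57 - 66\right)^{2} = \left(32030 + \left(9 + 185 \left(-142\right)\right)^{2}\right) + \left(-57 - 66\right)^{2} = \left(32030 + \left(9 - 26270\right)^{2}\right) + \left(-123\right)^{2} = \left(32030 + \left(-26261\right)^{2}\right) + 15129 = \left(32030 + 689640121\right) + 15129 = 689672151 + 15129 = 689687280$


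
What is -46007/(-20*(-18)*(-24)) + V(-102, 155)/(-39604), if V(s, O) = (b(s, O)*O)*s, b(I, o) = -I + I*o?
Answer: -535966401493/85544640 ≈ -6265.3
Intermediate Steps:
V(s, O) = O*s**2*(-1 + O) (V(s, O) = ((s*(-1 + O))*O)*s = (O*s*(-1 + O))*s = O*s**2*(-1 + O))
-46007/(-20*(-18)*(-24)) + V(-102, 155)/(-39604) = -46007/(-20*(-18)*(-24)) + (155*(-102)**2*(-1 + 155))/(-39604) = -46007/(360*(-24)) + (155*10404*154)*(-1/39604) = -46007/(-8640) + 248343480*(-1/39604) = -46007*(-1/8640) - 62085870/9901 = 46007/8640 - 62085870/9901 = -535966401493/85544640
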